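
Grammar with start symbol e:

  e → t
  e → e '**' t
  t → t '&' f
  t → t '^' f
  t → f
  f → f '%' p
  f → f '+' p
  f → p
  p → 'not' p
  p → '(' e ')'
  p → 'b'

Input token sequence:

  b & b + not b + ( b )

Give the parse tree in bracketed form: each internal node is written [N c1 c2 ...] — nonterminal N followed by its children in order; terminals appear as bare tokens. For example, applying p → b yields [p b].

[e [t [t [f [p b]]] & [f [f [f [p b]] + [p not [p b]]] + [p ( [e [t [f [p b]]]] )]]]]

e
t
t & f
f & f
p & f
b & f
b & f + p
b & f + p + p
b & p + p + p
b & b + p + p
b & b + not p + p
b & b + not b + p
b & b + not b + ( e )
b & b + not b + ( t )
b & b + not b + ( f )
b & b + not b + ( p )
b & b + not b + ( b )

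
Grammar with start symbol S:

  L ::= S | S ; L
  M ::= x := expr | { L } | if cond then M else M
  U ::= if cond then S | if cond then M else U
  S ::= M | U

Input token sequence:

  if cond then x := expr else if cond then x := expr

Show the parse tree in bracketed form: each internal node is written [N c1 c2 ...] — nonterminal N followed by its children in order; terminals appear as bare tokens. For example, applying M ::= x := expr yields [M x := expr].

[S [U if cond then [M x := expr] else [U if cond then [S [M x := expr]]]]]

S
U
if cond then M else U
if cond then x := expr else U
if cond then x := expr else if cond then S
if cond then x := expr else if cond then M
if cond then x := expr else if cond then x := expr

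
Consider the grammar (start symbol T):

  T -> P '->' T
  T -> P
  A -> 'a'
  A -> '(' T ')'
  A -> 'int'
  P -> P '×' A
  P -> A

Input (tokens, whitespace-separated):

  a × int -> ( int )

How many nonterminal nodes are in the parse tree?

[T [P [P [A a]] × [A int]] -> [T [P [A ( [T [P [A int]]] )]]]]

11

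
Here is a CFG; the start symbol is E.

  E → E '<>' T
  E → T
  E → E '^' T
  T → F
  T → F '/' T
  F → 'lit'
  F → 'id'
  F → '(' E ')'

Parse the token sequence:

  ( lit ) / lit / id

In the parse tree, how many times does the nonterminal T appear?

[E [T [F ( [E [T [F lit]]] )] / [T [F lit] / [T [F id]]]]]

4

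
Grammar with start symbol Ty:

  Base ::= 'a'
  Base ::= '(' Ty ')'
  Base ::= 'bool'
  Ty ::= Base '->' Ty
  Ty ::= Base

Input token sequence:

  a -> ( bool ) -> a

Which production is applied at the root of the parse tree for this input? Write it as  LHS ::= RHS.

[Ty [Base a] -> [Ty [Base ( [Ty [Base bool]] )] -> [Ty [Base a]]]]

Ty ::= Base '->' Ty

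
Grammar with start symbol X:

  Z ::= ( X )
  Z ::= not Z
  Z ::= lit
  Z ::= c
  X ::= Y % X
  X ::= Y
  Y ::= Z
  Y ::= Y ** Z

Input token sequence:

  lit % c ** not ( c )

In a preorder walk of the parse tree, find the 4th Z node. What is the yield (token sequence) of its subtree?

( c )

[X [Y [Z lit]] % [X [Y [Y [Z c]] ** [Z not [Z ( [X [Y [Z c]]] )]]]]]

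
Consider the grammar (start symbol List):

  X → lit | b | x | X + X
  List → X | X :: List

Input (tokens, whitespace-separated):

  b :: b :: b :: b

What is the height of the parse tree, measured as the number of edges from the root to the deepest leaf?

5

[List [X b] :: [List [X b] :: [List [X b] :: [List [X b]]]]]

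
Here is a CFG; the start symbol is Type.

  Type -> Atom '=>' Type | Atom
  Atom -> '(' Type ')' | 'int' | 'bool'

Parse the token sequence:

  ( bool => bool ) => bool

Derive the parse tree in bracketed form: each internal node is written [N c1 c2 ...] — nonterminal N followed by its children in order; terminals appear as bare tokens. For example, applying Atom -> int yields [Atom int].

Type
Atom => Type
( Type ) => Type
( Atom => Type ) => Type
( bool => Type ) => Type
( bool => Atom ) => Type
( bool => bool ) => Type
( bool => bool ) => Atom
( bool => bool ) => bool

[Type [Atom ( [Type [Atom bool] => [Type [Atom bool]]] )] => [Type [Atom bool]]]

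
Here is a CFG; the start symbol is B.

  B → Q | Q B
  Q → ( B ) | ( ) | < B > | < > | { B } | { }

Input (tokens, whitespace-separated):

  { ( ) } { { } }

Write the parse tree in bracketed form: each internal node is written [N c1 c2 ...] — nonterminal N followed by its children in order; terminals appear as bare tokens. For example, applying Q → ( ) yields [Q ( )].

B
Q B
{ B } B
{ Q } B
{ ( ) } B
{ ( ) } Q
{ ( ) } { B }
{ ( ) } { Q }
{ ( ) } { { } }

[B [Q { [B [Q ( )]] }] [B [Q { [B [Q { }]] }]]]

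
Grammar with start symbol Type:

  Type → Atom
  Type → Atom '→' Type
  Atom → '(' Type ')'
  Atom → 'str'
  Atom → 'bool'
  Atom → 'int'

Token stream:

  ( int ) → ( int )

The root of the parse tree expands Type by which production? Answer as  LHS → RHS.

[Type [Atom ( [Type [Atom int]] )] → [Type [Atom ( [Type [Atom int]] )]]]

Type → Atom '→' Type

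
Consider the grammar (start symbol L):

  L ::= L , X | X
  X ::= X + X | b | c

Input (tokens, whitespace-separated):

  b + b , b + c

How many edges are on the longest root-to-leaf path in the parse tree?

4

[L [L [X [X b] + [X b]]] , [X [X b] + [X c]]]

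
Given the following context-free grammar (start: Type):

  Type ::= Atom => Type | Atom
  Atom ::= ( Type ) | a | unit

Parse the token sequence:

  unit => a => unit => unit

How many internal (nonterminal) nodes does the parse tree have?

[Type [Atom unit] => [Type [Atom a] => [Type [Atom unit] => [Type [Atom unit]]]]]

8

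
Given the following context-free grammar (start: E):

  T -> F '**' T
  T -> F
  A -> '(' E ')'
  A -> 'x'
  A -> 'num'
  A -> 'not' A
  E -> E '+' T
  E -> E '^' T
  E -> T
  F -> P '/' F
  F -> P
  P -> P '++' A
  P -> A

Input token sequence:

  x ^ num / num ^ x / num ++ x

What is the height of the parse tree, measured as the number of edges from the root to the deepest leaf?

[E [E [E [T [F [P [A x]]]]] ^ [T [F [P [A num]] / [F [P [A num]]]]]] ^ [T [F [P [A x]] / [F [P [P [A num]] ++ [A x]]]]]]

7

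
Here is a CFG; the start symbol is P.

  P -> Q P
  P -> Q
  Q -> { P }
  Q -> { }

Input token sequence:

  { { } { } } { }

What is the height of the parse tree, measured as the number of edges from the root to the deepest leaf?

5

[P [Q { [P [Q { }] [P [Q { }]]] }] [P [Q { }]]]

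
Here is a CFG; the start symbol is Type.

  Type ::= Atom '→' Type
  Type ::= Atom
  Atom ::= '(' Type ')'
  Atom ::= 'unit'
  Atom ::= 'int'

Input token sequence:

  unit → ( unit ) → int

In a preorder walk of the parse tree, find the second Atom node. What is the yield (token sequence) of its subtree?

( unit )

[Type [Atom unit] → [Type [Atom ( [Type [Atom unit]] )] → [Type [Atom int]]]]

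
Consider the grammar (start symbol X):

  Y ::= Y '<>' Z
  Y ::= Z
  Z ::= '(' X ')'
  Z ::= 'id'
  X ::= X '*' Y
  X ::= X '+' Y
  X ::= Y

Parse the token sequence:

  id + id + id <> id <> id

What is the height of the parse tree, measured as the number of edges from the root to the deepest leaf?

[X [X [X [Y [Z id]]] + [Y [Z id]]] + [Y [Y [Y [Z id]] <> [Z id]] <> [Z id]]]

5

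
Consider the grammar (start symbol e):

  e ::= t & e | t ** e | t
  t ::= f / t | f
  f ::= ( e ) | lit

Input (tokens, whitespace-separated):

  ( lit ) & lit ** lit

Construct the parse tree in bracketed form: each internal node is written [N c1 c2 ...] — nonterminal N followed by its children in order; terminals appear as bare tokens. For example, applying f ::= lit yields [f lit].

[e [t [f ( [e [t [f lit]]] )]] & [e [t [f lit]] ** [e [t [f lit]]]]]

e
t & e
f & e
( e ) & e
( t ) & e
( f ) & e
( lit ) & e
( lit ) & t ** e
( lit ) & f ** e
( lit ) & lit ** e
( lit ) & lit ** t
( lit ) & lit ** f
( lit ) & lit ** lit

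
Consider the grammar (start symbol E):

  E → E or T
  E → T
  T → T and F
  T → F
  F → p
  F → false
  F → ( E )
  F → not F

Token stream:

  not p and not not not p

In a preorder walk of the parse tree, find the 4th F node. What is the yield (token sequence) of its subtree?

[E [T [T [F not [F p]]] and [F not [F not [F not [F p]]]]]]

not not p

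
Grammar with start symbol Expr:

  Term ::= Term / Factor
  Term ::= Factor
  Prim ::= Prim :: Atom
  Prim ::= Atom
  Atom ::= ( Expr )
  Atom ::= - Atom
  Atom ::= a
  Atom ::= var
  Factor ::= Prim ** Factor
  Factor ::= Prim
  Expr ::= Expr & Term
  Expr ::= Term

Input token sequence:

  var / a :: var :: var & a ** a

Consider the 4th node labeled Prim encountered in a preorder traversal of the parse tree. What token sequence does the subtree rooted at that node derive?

[Expr [Expr [Term [Term [Factor [Prim [Atom var]]]] / [Factor [Prim [Prim [Prim [Atom a]] :: [Atom var]] :: [Atom var]]]]] & [Term [Factor [Prim [Atom a]] ** [Factor [Prim [Atom a]]]]]]

a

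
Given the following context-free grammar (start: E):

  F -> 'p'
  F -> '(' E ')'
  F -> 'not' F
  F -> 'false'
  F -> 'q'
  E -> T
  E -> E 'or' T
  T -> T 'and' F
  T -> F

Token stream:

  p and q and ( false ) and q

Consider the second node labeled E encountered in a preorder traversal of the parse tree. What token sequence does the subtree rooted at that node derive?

[E [T [T [T [T [F p]] and [F q]] and [F ( [E [T [F false]]] )]] and [F q]]]

false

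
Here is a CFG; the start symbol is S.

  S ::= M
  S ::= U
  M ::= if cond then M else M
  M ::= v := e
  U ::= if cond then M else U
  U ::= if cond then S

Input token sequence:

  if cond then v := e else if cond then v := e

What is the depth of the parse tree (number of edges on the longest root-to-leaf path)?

5

[S [U if cond then [M v := e] else [U if cond then [S [M v := e]]]]]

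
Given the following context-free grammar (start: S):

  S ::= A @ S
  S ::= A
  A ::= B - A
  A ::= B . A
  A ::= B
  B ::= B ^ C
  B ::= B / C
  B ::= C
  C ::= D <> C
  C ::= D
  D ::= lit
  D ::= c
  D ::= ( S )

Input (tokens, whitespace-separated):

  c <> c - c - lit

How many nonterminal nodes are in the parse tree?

15

[S [A [B [C [D c] <> [C [D c]]]] - [A [B [C [D c]]] - [A [B [C [D lit]]]]]]]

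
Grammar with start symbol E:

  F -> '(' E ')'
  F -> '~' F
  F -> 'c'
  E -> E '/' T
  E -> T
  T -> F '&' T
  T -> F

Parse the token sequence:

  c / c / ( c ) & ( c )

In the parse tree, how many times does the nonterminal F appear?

6

[E [E [E [T [F c]]] / [T [F c]]] / [T [F ( [E [T [F c]]] )] & [T [F ( [E [T [F c]]] )]]]]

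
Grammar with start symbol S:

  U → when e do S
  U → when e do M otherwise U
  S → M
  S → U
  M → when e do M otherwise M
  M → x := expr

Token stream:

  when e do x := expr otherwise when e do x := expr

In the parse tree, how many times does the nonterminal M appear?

[S [U when e do [M x := expr] otherwise [U when e do [S [M x := expr]]]]]

2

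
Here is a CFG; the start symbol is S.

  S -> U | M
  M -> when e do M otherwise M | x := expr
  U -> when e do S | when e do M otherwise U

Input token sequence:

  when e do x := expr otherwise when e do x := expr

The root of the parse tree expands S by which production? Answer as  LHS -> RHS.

S -> U

[S [U when e do [M x := expr] otherwise [U when e do [S [M x := expr]]]]]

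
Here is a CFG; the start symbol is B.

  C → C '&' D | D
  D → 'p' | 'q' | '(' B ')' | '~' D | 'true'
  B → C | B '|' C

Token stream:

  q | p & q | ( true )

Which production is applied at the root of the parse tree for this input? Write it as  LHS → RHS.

[B [B [B [C [D q]]] | [C [C [D p]] & [D q]]] | [C [D ( [B [C [D true]]] )]]]

B → B '|' C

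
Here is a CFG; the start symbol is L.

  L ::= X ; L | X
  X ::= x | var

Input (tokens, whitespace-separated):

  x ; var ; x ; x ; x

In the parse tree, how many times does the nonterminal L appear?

5

[L [X x] ; [L [X var] ; [L [X x] ; [L [X x] ; [L [X x]]]]]]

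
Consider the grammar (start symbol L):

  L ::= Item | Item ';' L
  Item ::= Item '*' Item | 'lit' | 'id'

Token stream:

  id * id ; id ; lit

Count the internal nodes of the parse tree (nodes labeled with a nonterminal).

[L [Item [Item id] * [Item id]] ; [L [Item id] ; [L [Item lit]]]]

8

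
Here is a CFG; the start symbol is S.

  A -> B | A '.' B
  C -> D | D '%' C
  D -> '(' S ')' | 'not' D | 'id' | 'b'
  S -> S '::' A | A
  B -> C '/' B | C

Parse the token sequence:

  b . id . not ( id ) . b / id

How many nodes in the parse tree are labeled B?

[S [A [A [A [A [B [C [D b]]]] . [B [C [D id]]]] . [B [C [D not [D ( [S [A [B [C [D id]]]]] )]]]]] . [B [C [D b]] / [B [C [D id]]]]]]

6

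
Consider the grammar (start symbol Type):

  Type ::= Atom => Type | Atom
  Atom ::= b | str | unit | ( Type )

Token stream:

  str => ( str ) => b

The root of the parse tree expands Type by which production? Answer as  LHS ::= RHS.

[Type [Atom str] => [Type [Atom ( [Type [Atom str]] )] => [Type [Atom b]]]]

Type ::= Atom => Type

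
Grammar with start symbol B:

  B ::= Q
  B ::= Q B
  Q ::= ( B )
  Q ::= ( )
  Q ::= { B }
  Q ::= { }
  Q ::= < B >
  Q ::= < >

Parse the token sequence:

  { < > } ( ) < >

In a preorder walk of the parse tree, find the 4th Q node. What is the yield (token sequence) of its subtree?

[B [Q { [B [Q < >]] }] [B [Q ( )] [B [Q < >]]]]

< >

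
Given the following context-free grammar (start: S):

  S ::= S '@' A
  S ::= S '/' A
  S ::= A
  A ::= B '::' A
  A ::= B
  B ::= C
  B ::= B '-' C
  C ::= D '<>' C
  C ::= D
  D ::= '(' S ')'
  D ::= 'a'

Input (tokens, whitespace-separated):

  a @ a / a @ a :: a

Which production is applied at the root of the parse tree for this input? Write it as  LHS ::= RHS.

S ::= S '@' A

[S [S [S [S [A [B [C [D a]]]]] @ [A [B [C [D a]]]]] / [A [B [C [D a]]]]] @ [A [B [C [D a]]] :: [A [B [C [D a]]]]]]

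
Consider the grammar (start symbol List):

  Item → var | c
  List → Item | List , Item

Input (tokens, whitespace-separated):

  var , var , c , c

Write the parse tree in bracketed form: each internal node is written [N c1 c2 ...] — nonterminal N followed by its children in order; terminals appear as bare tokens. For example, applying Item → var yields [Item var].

List
List , Item
List , Item , Item
List , Item , Item , Item
Item , Item , Item , Item
var , Item , Item , Item
var , var , Item , Item
var , var , c , Item
var , var , c , c

[List [List [List [List [Item var]] , [Item var]] , [Item c]] , [Item c]]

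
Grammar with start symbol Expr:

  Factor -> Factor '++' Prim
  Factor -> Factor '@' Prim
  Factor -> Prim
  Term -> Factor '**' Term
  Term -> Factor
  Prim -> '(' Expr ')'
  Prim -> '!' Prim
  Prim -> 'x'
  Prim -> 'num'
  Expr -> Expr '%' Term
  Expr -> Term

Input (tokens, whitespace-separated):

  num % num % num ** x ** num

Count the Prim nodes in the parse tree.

[Expr [Expr [Expr [Term [Factor [Prim num]]]] % [Term [Factor [Prim num]]]] % [Term [Factor [Prim num]] ** [Term [Factor [Prim x]] ** [Term [Factor [Prim num]]]]]]

5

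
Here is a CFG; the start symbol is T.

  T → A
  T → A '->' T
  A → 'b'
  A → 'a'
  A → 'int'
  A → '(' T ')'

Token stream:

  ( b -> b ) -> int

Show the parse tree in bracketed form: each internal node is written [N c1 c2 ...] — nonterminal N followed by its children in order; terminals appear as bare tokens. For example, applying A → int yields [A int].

T
A -> T
( T ) -> T
( A -> T ) -> T
( b -> T ) -> T
( b -> A ) -> T
( b -> b ) -> T
( b -> b ) -> A
( b -> b ) -> int

[T [A ( [T [A b] -> [T [A b]]] )] -> [T [A int]]]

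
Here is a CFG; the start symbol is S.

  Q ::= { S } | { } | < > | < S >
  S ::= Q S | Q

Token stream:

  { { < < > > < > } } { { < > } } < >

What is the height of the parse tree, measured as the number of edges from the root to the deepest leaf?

8

[S [Q { [S [Q { [S [Q < [S [Q < >]] >] [S [Q < >]]] }]] }] [S [Q { [S [Q { [S [Q < >]] }]] }] [S [Q < >]]]]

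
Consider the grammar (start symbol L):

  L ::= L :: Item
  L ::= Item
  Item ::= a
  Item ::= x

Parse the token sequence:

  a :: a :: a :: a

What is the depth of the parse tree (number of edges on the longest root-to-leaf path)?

5

[L [L [L [L [Item a]] :: [Item a]] :: [Item a]] :: [Item a]]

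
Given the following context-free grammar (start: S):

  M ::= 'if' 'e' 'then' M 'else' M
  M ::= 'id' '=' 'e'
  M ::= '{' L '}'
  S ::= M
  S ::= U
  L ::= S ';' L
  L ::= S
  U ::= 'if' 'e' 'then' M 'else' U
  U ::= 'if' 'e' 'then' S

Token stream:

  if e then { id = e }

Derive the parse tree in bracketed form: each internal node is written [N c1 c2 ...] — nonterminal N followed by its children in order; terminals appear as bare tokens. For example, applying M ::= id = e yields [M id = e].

[S [U if e then [S [M { [L [S [M id = e]]] }]]]]

S
U
if e then S
if e then M
if e then { L }
if e then { S }
if e then { M }
if e then { id = e }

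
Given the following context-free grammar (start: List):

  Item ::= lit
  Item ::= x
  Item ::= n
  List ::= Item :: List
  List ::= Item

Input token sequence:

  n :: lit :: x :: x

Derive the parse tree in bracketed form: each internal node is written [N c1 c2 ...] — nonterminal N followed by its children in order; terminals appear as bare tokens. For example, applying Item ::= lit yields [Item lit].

List
Item :: List
n :: List
n :: Item :: List
n :: lit :: List
n :: lit :: Item :: List
n :: lit :: x :: List
n :: lit :: x :: Item
n :: lit :: x :: x

[List [Item n] :: [List [Item lit] :: [List [Item x] :: [List [Item x]]]]]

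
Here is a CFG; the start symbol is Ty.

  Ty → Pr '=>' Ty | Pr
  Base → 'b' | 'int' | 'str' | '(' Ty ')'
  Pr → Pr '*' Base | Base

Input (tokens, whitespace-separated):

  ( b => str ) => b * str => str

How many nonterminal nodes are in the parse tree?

[Ty [Pr [Base ( [Ty [Pr [Base b]] => [Ty [Pr [Base str]]]] )]] => [Ty [Pr [Pr [Base b]] * [Base str]] => [Ty [Pr [Base str]]]]]

17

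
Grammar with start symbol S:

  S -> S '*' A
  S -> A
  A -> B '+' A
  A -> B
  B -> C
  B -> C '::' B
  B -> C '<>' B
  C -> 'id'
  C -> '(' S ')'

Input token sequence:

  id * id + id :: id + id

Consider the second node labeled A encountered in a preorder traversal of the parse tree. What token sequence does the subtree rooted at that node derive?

id + id :: id + id

[S [S [A [B [C id]]]] * [A [B [C id]] + [A [B [C id] :: [B [C id]]] + [A [B [C id]]]]]]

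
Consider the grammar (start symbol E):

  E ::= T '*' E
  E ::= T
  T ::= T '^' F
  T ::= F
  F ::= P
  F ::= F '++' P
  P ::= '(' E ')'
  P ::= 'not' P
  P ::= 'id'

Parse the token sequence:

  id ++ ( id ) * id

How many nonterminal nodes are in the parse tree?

[E [T [F [F [P id]] ++ [P ( [E [T [F [P id]]]] )]]] * [E [T [F [P id]]]]]

14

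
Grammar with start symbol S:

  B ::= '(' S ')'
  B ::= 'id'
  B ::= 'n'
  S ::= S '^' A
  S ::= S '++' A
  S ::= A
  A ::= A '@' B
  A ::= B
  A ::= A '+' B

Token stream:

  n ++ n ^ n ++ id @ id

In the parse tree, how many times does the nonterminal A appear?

[S [S [S [S [A [B n]]] ++ [A [B n]]] ^ [A [B n]]] ++ [A [A [B id]] @ [B id]]]

5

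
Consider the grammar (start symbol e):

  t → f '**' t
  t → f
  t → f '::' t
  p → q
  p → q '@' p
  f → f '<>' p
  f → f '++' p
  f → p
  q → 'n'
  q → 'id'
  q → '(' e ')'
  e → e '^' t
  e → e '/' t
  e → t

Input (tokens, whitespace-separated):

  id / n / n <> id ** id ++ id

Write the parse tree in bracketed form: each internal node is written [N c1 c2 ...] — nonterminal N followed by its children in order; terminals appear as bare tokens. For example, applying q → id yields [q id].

[e [e [e [t [f [p [q id]]]]] / [t [f [p [q n]]]]] / [t [f [f [p [q n]]] <> [p [q id]]] ** [t [f [f [p [q id]]] ++ [p [q id]]]]]]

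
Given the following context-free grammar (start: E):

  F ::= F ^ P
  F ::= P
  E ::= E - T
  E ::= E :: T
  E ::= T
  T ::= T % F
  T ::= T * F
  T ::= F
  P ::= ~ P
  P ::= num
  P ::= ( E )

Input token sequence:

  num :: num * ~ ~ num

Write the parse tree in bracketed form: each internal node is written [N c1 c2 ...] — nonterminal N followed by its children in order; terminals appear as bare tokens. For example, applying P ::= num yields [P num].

E
E :: T
T :: T
F :: T
P :: T
num :: T
num :: T * F
num :: F * F
num :: P * F
num :: num * F
num :: num * P
num :: num * ~ P
num :: num * ~ ~ P
num :: num * ~ ~ num

[E [E [T [F [P num]]]] :: [T [T [F [P num]]] * [F [P ~ [P ~ [P num]]]]]]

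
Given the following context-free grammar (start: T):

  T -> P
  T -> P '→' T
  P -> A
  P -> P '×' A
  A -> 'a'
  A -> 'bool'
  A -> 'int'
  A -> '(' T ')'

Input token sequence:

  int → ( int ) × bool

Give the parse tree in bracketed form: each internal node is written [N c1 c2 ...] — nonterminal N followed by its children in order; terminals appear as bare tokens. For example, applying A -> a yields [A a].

T
P → T
A → T
int → T
int → P
int → P × A
int → A × A
int → ( T ) × A
int → ( P ) × A
int → ( A ) × A
int → ( int ) × A
int → ( int ) × bool

[T [P [A int]] → [T [P [P [A ( [T [P [A int]]] )]] × [A bool]]]]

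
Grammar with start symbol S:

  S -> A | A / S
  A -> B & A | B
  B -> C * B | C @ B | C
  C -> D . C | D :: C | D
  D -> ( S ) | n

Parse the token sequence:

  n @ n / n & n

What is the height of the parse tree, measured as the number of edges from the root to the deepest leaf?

[S [A [B [C [D n]] @ [B [C [D n]]]]] / [S [A [B [C [D n]]] & [A [B [C [D n]]]]]]]

7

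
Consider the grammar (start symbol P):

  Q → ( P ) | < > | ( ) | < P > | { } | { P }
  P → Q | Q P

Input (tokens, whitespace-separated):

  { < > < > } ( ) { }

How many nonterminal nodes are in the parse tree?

10

[P [Q { [P [Q < >] [P [Q < >]]] }] [P [Q ( )] [P [Q { }]]]]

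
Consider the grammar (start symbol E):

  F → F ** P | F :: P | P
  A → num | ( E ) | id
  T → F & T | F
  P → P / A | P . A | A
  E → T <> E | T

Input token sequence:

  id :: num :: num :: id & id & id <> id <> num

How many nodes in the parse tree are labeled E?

[E [T [F [F [F [F [P [A id]]] :: [P [A num]]] :: [P [A num]]] :: [P [A id]]] & [T [F [P [A id]]] & [T [F [P [A id]]]]]] <> [E [T [F [P [A id]]]] <> [E [T [F [P [A num]]]]]]]

3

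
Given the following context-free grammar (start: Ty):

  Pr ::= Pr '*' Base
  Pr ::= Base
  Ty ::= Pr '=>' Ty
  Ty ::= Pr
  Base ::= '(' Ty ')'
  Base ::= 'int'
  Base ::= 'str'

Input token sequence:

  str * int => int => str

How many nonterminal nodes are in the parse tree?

11

[Ty [Pr [Pr [Base str]] * [Base int]] => [Ty [Pr [Base int]] => [Ty [Pr [Base str]]]]]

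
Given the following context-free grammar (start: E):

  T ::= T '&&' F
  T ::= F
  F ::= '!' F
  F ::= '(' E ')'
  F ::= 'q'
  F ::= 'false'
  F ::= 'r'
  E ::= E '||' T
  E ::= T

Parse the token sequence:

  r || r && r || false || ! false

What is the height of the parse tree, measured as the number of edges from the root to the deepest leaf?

[E [E [E [E [T [F r]]] || [T [T [F r]] && [F r]]] || [T [F false]]] || [T [F ! [F false]]]]

6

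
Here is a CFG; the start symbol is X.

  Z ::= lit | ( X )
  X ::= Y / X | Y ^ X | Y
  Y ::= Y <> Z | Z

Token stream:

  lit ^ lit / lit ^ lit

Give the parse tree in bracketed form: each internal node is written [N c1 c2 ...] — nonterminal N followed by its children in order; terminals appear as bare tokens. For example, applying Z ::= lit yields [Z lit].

X
Y ^ X
Z ^ X
lit ^ X
lit ^ Y / X
lit ^ Z / X
lit ^ lit / X
lit ^ lit / Y ^ X
lit ^ lit / Z ^ X
lit ^ lit / lit ^ X
lit ^ lit / lit ^ Y
lit ^ lit / lit ^ Z
lit ^ lit / lit ^ lit

[X [Y [Z lit]] ^ [X [Y [Z lit]] / [X [Y [Z lit]] ^ [X [Y [Z lit]]]]]]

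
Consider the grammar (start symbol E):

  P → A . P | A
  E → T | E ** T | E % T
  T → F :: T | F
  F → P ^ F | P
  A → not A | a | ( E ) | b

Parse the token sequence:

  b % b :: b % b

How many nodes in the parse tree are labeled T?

[E [E [E [T [F [P [A b]]]]] % [T [F [P [A b]]] :: [T [F [P [A b]]]]]] % [T [F [P [A b]]]]]

4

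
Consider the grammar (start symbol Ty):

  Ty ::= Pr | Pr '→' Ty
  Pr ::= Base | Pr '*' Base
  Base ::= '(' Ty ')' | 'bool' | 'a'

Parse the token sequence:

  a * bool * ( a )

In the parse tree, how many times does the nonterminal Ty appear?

2

[Ty [Pr [Pr [Pr [Base a]] * [Base bool]] * [Base ( [Ty [Pr [Base a]]] )]]]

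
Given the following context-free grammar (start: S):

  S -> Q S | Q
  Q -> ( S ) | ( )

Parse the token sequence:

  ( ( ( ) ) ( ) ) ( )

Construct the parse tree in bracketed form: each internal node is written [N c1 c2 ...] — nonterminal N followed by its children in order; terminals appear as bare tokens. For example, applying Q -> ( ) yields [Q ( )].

[S [Q ( [S [Q ( [S [Q ( )]] )] [S [Q ( )]]] )] [S [Q ( )]]]

S
Q S
( S ) S
( Q S ) S
( ( S ) S ) S
( ( Q ) S ) S
( ( ( ) ) S ) S
( ( ( ) ) Q ) S
( ( ( ) ) ( ) ) S
( ( ( ) ) ( ) ) Q
( ( ( ) ) ( ) ) ( )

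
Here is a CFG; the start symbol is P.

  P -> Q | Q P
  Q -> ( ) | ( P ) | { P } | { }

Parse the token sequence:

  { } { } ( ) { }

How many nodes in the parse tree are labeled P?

[P [Q { }] [P [Q { }] [P [Q ( )] [P [Q { }]]]]]

4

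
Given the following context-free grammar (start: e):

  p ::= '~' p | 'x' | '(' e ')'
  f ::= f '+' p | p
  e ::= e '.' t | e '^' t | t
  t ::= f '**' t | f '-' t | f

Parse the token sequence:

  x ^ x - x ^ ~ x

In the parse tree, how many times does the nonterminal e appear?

3

[e [e [e [t [f [p x]]]] ^ [t [f [p x]] - [t [f [p x]]]]] ^ [t [f [p ~ [p x]]]]]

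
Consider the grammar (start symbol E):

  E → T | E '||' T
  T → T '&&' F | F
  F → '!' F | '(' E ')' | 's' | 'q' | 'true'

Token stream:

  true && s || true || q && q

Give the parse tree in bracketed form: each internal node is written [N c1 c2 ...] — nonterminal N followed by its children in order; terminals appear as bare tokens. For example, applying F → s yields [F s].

E
E || T
E || T || T
T || T || T
T && F || T || T
F && F || T || T
true && F || T || T
true && s || T || T
true && s || F || T
true && s || true || T
true && s || true || T && F
true && s || true || F && F
true && s || true || q && F
true && s || true || q && q

[E [E [E [T [T [F true]] && [F s]]] || [T [F true]]] || [T [T [F q]] && [F q]]]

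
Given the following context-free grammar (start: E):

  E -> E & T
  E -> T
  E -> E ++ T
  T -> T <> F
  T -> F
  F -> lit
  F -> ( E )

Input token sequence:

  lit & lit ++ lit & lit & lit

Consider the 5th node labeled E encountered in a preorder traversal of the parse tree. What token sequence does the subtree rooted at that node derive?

[E [E [E [E [E [T [F lit]]] & [T [F lit]]] ++ [T [F lit]]] & [T [F lit]]] & [T [F lit]]]

lit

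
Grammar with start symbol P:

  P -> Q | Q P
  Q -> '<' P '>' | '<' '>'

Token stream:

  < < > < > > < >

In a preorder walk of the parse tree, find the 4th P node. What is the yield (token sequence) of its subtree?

[P [Q < [P [Q < >] [P [Q < >]]] >] [P [Q < >]]]

< >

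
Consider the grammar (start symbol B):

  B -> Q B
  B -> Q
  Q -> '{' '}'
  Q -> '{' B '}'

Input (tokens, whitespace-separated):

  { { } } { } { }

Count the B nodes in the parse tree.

[B [Q { [B [Q { }]] }] [B [Q { }] [B [Q { }]]]]

4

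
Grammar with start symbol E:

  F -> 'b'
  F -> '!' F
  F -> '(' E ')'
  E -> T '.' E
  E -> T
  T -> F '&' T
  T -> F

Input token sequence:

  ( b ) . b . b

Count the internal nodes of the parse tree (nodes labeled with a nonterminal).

[E [T [F ( [E [T [F b]]] )]] . [E [T [F b]] . [E [T [F b]]]]]

12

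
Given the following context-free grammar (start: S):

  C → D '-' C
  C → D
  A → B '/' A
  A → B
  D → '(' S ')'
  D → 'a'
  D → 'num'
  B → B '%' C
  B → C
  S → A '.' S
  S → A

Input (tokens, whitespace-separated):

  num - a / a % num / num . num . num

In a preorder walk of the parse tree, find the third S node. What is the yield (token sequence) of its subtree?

num

[S [A [B [C [D num] - [C [D a]]]] / [A [B [B [C [D a]]] % [C [D num]]] / [A [B [C [D num]]]]]] . [S [A [B [C [D num]]]] . [S [A [B [C [D num]]]]]]]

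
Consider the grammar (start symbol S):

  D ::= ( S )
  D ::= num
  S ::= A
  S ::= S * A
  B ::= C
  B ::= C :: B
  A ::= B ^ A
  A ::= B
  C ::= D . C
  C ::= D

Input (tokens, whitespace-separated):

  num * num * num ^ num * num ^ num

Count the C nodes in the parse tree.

[S [S [S [S [A [B [C [D num]]]]] * [A [B [C [D num]]]]] * [A [B [C [D num]]] ^ [A [B [C [D num]]]]]] * [A [B [C [D num]]] ^ [A [B [C [D num]]]]]]

6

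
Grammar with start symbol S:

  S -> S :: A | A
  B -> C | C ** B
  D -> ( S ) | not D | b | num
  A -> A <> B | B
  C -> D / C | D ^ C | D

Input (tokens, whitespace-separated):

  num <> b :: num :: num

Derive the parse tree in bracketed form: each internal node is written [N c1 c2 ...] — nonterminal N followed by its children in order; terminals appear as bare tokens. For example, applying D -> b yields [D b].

S
S :: A
S :: A :: A
A :: A :: A
A <> B :: A :: A
B <> B :: A :: A
C <> B :: A :: A
D <> B :: A :: A
num <> B :: A :: A
num <> C :: A :: A
num <> D :: A :: A
num <> b :: A :: A
num <> b :: B :: A
num <> b :: C :: A
num <> b :: D :: A
num <> b :: num :: A
num <> b :: num :: B
num <> b :: num :: C
num <> b :: num :: D
num <> b :: num :: num

[S [S [S [A [A [B [C [D num]]]] <> [B [C [D b]]]]] :: [A [B [C [D num]]]]] :: [A [B [C [D num]]]]]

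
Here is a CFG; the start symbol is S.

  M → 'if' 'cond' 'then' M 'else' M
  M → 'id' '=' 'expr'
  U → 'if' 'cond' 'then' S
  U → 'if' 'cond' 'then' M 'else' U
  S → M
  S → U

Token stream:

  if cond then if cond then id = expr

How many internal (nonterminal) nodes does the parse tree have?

[S [U if cond then [S [U if cond then [S [M id = expr]]]]]]

6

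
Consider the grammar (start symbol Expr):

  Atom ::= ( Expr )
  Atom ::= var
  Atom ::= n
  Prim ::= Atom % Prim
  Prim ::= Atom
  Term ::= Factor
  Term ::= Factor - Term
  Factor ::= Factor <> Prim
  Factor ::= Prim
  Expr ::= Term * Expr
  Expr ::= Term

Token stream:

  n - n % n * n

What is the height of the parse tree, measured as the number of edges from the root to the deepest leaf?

7

[Expr [Term [Factor [Prim [Atom n]]] - [Term [Factor [Prim [Atom n] % [Prim [Atom n]]]]]] * [Expr [Term [Factor [Prim [Atom n]]]]]]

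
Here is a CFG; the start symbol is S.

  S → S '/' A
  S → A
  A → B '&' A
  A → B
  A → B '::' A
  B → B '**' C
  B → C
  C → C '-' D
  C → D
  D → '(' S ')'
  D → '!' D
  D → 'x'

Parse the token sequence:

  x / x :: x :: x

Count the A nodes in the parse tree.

4

[S [S [A [B [C [D x]]]]] / [A [B [C [D x]]] :: [A [B [C [D x]]] :: [A [B [C [D x]]]]]]]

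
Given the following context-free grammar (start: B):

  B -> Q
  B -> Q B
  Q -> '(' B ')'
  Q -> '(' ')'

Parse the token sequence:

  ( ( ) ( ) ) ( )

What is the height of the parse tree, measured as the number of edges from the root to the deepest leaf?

5

[B [Q ( [B [Q ( )] [B [Q ( )]]] )] [B [Q ( )]]]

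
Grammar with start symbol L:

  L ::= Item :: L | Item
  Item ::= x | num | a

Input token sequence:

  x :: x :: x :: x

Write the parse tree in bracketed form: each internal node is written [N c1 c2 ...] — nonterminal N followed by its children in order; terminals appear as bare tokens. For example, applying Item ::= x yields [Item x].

L
Item :: L
x :: L
x :: Item :: L
x :: x :: L
x :: x :: Item :: L
x :: x :: x :: L
x :: x :: x :: Item
x :: x :: x :: x

[L [Item x] :: [L [Item x] :: [L [Item x] :: [L [Item x]]]]]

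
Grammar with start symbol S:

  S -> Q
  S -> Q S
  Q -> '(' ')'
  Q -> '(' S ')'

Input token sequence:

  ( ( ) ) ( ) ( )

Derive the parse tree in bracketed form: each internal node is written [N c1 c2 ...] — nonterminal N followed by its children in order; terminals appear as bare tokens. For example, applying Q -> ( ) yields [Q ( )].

[S [Q ( [S [Q ( )]] )] [S [Q ( )] [S [Q ( )]]]]

S
Q S
( S ) S
( Q ) S
( ( ) ) S
( ( ) ) Q S
( ( ) ) ( ) S
( ( ) ) ( ) Q
( ( ) ) ( ) ( )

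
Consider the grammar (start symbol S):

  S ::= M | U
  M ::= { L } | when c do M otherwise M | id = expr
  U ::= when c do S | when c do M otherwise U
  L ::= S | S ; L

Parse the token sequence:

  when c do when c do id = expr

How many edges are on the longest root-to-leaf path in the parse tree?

[S [U when c do [S [U when c do [S [M id = expr]]]]]]

6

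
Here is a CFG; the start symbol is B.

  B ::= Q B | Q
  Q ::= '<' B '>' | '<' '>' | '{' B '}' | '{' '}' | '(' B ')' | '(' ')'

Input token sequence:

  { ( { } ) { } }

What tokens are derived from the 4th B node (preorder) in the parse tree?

{ }

[B [Q { [B [Q ( [B [Q { }]] )] [B [Q { }]]] }]]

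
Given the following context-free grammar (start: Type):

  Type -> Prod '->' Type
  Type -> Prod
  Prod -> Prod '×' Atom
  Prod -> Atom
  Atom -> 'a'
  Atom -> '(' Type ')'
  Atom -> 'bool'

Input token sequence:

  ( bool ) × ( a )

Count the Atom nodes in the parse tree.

[Type [Prod [Prod [Atom ( [Type [Prod [Atom bool]]] )]] × [Atom ( [Type [Prod [Atom a]]] )]]]

4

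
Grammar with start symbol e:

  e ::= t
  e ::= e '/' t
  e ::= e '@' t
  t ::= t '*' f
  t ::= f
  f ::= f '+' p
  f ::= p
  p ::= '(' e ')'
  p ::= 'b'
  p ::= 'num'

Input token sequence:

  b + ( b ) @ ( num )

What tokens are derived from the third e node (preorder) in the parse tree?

b

[e [e [t [f [f [p b]] + [p ( [e [t [f [p b]]]] )]]]] @ [t [f [p ( [e [t [f [p num]]]] )]]]]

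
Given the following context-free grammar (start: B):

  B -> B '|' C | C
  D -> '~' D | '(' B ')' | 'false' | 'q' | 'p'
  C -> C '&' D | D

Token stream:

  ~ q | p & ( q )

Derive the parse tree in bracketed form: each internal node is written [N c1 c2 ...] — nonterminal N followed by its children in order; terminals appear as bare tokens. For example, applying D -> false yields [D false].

B
B | C
C | C
D | C
~ D | C
~ q | C
~ q | C & D
~ q | D & D
~ q | p & D
~ q | p & ( B )
~ q | p & ( C )
~ q | p & ( D )
~ q | p & ( q )

[B [B [C [D ~ [D q]]]] | [C [C [D p]] & [D ( [B [C [D q]]] )]]]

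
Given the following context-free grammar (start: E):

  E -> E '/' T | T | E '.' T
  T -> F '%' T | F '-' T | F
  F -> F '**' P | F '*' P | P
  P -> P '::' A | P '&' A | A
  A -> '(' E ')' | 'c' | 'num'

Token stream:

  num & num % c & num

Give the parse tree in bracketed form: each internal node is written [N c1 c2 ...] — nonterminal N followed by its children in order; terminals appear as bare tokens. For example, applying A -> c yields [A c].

[E [T [F [P [P [A num]] & [A num]]] % [T [F [P [P [A c]] & [A num]]]]]]

E
T
F % T
P % T
P & A % T
A & A % T
num & A % T
num & num % T
num & num % F
num & num % P
num & num % P & A
num & num % A & A
num & num % c & A
num & num % c & num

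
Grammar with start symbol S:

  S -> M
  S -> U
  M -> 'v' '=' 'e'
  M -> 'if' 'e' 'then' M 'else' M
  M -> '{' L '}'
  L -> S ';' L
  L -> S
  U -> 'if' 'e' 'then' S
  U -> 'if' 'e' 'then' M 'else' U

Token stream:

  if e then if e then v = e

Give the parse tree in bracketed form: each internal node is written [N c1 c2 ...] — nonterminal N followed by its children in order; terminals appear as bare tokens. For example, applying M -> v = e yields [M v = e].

[S [U if e then [S [U if e then [S [M v = e]]]]]]

S
U
if e then S
if e then U
if e then if e then S
if e then if e then M
if e then if e then v = e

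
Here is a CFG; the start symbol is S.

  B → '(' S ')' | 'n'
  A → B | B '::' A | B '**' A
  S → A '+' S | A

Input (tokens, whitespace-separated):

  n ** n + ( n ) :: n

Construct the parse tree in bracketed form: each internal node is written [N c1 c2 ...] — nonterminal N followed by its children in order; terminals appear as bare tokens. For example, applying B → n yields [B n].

S
A + S
B ** A + S
n ** A + S
n ** B + S
n ** n + S
n ** n + A
n ** n + B :: A
n ** n + ( S ) :: A
n ** n + ( A ) :: A
n ** n + ( B ) :: A
n ** n + ( n ) :: A
n ** n + ( n ) :: B
n ** n + ( n ) :: n

[S [A [B n] ** [A [B n]]] + [S [A [B ( [S [A [B n]]] )] :: [A [B n]]]]]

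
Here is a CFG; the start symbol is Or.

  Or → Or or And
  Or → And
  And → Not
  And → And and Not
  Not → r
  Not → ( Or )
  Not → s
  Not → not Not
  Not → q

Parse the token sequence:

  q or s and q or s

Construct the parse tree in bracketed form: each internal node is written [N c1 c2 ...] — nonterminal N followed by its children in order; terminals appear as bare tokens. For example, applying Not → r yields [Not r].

Or
Or or And
Or or And or And
And or And or And
Not or And or And
q or And or And
q or And and Not or And
q or Not and Not or And
q or s and Not or And
q or s and q or And
q or s and q or Not
q or s and q or s

[Or [Or [Or [And [Not q]]] or [And [And [Not s]] and [Not q]]] or [And [Not s]]]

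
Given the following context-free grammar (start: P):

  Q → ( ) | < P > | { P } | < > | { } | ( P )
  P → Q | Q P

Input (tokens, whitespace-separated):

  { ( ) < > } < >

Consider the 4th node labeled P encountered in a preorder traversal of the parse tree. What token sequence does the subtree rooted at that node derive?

< >

[P [Q { [P [Q ( )] [P [Q < >]]] }] [P [Q < >]]]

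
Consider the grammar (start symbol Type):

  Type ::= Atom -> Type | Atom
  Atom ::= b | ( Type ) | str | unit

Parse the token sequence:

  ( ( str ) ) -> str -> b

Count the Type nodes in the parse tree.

[Type [Atom ( [Type [Atom ( [Type [Atom str]] )]] )] -> [Type [Atom str] -> [Type [Atom b]]]]

5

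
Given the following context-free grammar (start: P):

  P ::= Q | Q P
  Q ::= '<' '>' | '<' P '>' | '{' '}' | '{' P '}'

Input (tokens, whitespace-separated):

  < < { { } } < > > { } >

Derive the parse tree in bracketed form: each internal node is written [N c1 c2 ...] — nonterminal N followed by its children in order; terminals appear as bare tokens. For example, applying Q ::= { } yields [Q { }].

[P [Q < [P [Q < [P [Q { [P [Q { }]] }] [P [Q < >]]] >] [P [Q { }]]] >]]

P
Q
< P >
< Q P >
< < P > P >
< < Q P > P >
< < { P } P > P >
< < { Q } P > P >
< < { { } } P > P >
< < { { } } Q > P >
< < { { } } < > > P >
< < { { } } < > > Q >
< < { { } } < > > { } >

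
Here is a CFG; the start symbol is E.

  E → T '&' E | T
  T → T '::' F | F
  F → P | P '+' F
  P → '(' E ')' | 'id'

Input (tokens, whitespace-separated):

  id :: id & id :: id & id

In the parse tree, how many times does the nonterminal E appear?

[E [T [T [F [P id]]] :: [F [P id]]] & [E [T [T [F [P id]]] :: [F [P id]]] & [E [T [F [P id]]]]]]

3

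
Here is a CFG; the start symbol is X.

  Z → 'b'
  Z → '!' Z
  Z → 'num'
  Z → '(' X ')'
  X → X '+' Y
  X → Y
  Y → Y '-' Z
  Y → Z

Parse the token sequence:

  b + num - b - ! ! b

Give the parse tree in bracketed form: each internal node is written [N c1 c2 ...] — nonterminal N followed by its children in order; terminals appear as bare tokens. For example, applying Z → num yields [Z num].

[X [X [Y [Z b]]] + [Y [Y [Y [Z num]] - [Z b]] - [Z ! [Z ! [Z b]]]]]

X
X + Y
Y + Y
Z + Y
b + Y
b + Y - Z
b + Y - Z - Z
b + Z - Z - Z
b + num - Z - Z
b + num - b - Z
b + num - b - ! Z
b + num - b - ! ! Z
b + num - b - ! ! b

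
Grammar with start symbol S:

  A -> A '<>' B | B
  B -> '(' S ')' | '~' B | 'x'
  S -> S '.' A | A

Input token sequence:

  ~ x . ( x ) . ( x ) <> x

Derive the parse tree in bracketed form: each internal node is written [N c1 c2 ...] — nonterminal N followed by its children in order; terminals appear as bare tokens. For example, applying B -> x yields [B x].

S
S . A
S . A . A
A . A . A
B . A . A
~ B . A . A
~ x . A . A
~ x . B . A
~ x . ( S ) . A
~ x . ( A ) . A
~ x . ( B ) . A
~ x . ( x ) . A
~ x . ( x ) . A <> B
~ x . ( x ) . B <> B
~ x . ( x ) . ( S ) <> B
~ x . ( x ) . ( A ) <> B
~ x . ( x ) . ( B ) <> B
~ x . ( x ) . ( x ) <> B
~ x . ( x ) . ( x ) <> x

[S [S [S [A [B ~ [B x]]]] . [A [B ( [S [A [B x]]] )]]] . [A [A [B ( [S [A [B x]]] )]] <> [B x]]]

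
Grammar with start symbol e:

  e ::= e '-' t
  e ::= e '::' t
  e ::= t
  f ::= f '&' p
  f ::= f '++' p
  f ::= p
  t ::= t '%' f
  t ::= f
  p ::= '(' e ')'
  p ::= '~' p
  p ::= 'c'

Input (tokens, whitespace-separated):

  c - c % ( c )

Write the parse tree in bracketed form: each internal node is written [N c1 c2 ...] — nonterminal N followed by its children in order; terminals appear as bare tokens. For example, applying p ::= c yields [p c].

[e [e [t [f [p c]]]] - [t [t [f [p c]]] % [f [p ( [e [t [f [p c]]]] )]]]]

e
e - t
t - t
f - t
p - t
c - t
c - t % f
c - f % f
c - p % f
c - c % f
c - c % p
c - c % ( e )
c - c % ( t )
c - c % ( f )
c - c % ( p )
c - c % ( c )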